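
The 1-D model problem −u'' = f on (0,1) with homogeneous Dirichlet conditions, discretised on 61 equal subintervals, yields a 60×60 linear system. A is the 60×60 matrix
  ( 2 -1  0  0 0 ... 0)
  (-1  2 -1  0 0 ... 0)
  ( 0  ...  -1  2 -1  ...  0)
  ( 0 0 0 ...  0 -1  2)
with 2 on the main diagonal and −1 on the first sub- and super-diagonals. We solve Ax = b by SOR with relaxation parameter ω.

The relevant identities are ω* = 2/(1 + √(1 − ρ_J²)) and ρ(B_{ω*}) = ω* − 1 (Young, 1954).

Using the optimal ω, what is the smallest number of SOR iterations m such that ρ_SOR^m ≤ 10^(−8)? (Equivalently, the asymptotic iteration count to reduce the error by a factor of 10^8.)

m = 179

½·tridiag(1,0,1) at n=60: λ_k = cos(kπ/61); max |λ| at k=1 ⇒ ρ_J = cos(π/61) ≈ 0.9986741.
√(1−ρ_J²) = |sin(π/61)| = 0.0514788
ω* = 2/(1 + 0.0514788) = 2/1.0514788 = 1.9020830.
ρ_SOR = ω* − 1 = 1.9020830 − 1 = 0.9020830.
(0.9020830)^m ≤ 10^{−8}  ⇒  m·ln(0.9020830) ≤ −8·ln10  ⇒  m ≥ 178.757  ⇒  m = 179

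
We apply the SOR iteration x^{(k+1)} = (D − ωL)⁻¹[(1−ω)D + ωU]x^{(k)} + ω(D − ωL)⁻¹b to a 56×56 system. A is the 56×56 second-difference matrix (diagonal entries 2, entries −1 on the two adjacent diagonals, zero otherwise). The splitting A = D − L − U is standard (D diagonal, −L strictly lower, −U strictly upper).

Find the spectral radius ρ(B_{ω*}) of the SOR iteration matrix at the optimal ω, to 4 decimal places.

ρ_SOR = 0.8956

With n=56, ρ(Jacobi) = cos(π/57) = 0.9985.
root = sin(π/57) = 0.05509  (since 1−cos² = sin²).
Young: ω* = 2/(1+√(1−ρ_J²)) = 2/(1+0.05509) = 2/1.05509 = 1.8956.
ρ_SOR = ω* − 1 ≈ 0.8956.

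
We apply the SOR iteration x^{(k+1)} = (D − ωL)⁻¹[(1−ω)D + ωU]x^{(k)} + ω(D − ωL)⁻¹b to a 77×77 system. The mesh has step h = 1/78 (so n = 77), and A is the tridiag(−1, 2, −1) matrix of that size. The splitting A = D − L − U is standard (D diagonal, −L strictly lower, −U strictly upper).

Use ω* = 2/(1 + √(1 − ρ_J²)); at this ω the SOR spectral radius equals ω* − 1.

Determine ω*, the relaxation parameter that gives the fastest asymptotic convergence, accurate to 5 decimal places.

[ρ_J] n=77: ρ(B_J) = cos(π/(n+1)) = cos(π/78) = 0.99919.
√(1−ρ_J²) simplifies to sin(π/78) = 0.040266.
So ω* = 2/1.040266 = 1.92259 (Young).
Hence ρ(B_{ω*}) = 1.92259 − 1 = 0.92259.

ω* = 1.92259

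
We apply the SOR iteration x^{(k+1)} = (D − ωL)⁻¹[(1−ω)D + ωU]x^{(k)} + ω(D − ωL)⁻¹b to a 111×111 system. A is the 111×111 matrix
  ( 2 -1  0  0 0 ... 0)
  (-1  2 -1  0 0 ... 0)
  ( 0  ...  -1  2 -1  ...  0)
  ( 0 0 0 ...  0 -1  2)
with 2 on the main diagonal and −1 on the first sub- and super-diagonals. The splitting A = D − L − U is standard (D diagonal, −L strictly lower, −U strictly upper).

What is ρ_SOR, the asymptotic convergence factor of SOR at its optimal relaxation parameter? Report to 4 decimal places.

ρ_SOR = 0.9454

n=111: λ(B_J) = 1 − λ(A)/2 = cos(kπ/112); k=1 gives ρ_J = 0.9996.
root = sin(π/112) = 0.02805  (since 1−cos² = sin²).
[ω*] 2 ÷ (1 + 0.02805) = 2 ÷ 1.02805 = 1.9454.
and ρ(B_{ω*}) = 1.9454 − 1 = 0.9454.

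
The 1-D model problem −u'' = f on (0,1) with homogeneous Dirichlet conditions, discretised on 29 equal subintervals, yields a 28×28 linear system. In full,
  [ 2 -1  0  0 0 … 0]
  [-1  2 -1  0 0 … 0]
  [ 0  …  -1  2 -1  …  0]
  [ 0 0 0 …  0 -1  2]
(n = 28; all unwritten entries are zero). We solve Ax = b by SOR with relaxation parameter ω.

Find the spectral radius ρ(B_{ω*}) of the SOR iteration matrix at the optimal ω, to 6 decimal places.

ρ_SOR = 0.804860

spectrum of D⁻¹(L+U) = {cos(kπ/29) : 1≤k≤28}; ρ_J = cos(π/29) = 0.994138.
√(1−ρ_J²) = |sin(π/29)| = 0.1081190
So ω* = 2/1.1081190 = 1.804860 (Young).
[ρ_SOR] ω* − 1 = 0.804860.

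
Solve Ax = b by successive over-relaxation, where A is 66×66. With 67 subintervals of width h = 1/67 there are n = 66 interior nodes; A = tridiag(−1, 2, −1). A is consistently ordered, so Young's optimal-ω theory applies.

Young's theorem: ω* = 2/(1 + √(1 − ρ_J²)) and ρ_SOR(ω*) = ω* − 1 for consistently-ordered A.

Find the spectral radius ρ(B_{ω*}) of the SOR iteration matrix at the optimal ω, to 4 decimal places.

spectrum of D⁻¹(L+U) = {cos(kπ/67) : 1≤k≤66}; ρ_J = cos(π/67) = 0.9989.
√(1−ρ_J²) simplifies to sin(π/67) = 0.04687.
Young: ω* = 2/(1+√(1−ρ_J²)) = 2/(1+0.04687) = 2/1.04687 = 1.9105.
Hence ρ(B_{ω*}) = 1.9105 − 1 = 0.9105.

ρ_SOR = 0.9105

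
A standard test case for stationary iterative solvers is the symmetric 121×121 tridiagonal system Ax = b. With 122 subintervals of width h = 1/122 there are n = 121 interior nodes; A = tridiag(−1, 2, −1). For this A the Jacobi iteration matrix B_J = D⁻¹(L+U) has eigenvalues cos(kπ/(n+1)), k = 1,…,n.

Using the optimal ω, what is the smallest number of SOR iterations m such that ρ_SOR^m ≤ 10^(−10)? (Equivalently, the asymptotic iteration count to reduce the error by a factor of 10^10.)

m = 448

[ρ_J] n=121: ρ(B_J) = cos(π/(n+1)) = cos(π/122) = 0.9996685.
√(1 − cos²(π/122)) = sin(π/122) ≈ 0.0257479.
ω* = 2 / (1 + 0.0257479) = 2 / 1.0257479 ≈ 1.9497968.
and ρ(B_{ω*}) = 1.9497968 − 1 = 0.9497968.
10·ln10 = 23.0259; −ln(0.9497968) = 0.0515072; m = ⌈23.0259/0.0515072⌉ = ⌈447.042⌉ = 448.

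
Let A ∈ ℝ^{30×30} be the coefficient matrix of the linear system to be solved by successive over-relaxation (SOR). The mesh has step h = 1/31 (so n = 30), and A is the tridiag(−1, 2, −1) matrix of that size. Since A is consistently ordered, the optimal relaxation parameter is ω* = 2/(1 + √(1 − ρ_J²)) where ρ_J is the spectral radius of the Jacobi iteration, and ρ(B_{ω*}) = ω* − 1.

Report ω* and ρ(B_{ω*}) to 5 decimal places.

ω* = 1.81625, ρ_SOR = 0.81625

[ρ_J] n=30: ρ(B_J) = cos(π/(n+1)) = cos(π/31) = 0.99487.
√(1−ρ_J²) simplifies to sin(π/31) = 0.101168.
ω* = 2/(1 + 0.101168) = 2/1.101168 = 1.81625.
At ω = 1.81625 every |λ(B_ω)| = ω−1, so ρ_SOR = 0.81625.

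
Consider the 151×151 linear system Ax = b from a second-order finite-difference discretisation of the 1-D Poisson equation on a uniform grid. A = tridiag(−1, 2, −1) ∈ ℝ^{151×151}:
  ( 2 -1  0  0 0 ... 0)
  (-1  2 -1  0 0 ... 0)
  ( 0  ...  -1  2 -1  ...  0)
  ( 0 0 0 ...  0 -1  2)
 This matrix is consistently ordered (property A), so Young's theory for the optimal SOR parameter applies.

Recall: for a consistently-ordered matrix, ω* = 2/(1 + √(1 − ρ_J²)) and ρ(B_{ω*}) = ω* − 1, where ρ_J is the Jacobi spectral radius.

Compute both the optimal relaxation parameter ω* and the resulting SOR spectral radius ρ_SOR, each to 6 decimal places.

ω* = 1.959503, ρ_SOR = 0.959503

With n=151, ρ(Jacobi) = cos(π/152) = 0.999786.
1 − cos²(π/152) = sin²(π/152) ⇒ √(1−ρ_J²) = sin(π/152) = 0.0206669.
ω* = 2/(1 + 0.0206669) = 2/1.0206669 = 1.959503.
Hence ρ(B_{ω*}) = 1.959503 − 1 = 0.959503.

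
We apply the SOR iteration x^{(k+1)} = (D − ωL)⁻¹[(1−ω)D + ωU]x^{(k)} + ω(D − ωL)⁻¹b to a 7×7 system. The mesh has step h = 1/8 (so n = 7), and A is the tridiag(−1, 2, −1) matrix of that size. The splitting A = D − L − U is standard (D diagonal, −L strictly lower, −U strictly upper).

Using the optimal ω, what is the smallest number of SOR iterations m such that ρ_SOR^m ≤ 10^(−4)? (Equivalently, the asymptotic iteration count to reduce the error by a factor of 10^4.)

m = 12

spectrum of D⁻¹(L+U) = {cos(kπ/8) : 1≤k≤7}; ρ_J = cos(π/8) = 0.9238795.
root = sin(π/8) = 0.3826834  (since 1−cos² = sin²).
ω* = 2/(1+0.3826834) = 1.4464627
ρ_SOR = ω* − 1 ≈ 0.4464627.
m ≥ 4·ln10 / (−ln 0.4464627) = 11.422; smallest integer m = 12.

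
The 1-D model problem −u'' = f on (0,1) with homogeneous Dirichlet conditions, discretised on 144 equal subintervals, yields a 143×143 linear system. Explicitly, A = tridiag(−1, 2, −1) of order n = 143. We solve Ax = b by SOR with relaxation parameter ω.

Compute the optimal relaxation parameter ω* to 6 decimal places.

ω* = 1.957302

B_J for the 143×143 system has eigenvalues cos(kπ/144); ρ_J = cos(π/144) = 0.999762.
√(1 − cos²(π/144)) = sin(π/144) ≈ 0.0218149.
So ω* = 2/1.0218149 = 1.957302 (Young).
Hence ρ(B_{ω*}) = 1.957302 − 1 = 0.957302.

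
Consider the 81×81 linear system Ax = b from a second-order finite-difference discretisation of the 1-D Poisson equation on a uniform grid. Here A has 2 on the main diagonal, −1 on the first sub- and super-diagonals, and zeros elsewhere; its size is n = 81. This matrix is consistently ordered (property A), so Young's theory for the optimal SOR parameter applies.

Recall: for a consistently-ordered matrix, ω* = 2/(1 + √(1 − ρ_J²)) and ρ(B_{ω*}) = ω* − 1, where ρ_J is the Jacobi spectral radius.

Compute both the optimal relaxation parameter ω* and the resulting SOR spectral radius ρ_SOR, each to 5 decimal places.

n=81: λ(B_J) = 1 − λ(A)/2 = cos(kπ/82); k=1 gives ρ_J = 0.99927.
√(1 − cos²(π/82)) = sin(π/82) ≈ 0.038303.
Young: ω* = 2/(1+√(1−ρ_J²)) = 2/(1+0.038303) = 2/1.038303 = 1.92622.
[ρ_SOR] ω* − 1 = 0.92622.

ω* = 1.92622, ρ_SOR = 0.92622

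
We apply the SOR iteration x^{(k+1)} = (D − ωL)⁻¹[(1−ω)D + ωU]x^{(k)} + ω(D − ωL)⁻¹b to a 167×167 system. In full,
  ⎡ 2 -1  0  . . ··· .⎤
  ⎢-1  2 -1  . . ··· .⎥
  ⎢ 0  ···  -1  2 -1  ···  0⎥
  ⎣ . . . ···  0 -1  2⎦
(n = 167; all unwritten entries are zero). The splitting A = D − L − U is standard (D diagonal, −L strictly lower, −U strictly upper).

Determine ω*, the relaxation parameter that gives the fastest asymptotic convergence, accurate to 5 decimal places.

ω* = 1.96329

n=167: λ(B_J) = 1 − λ(A)/2 = cos(kπ/168); k=1 gives ρ_J = 0.99983.
√(1 − cos²(π/168)) = sin(π/168) ≈ 0.018699.
ω* = 2 / (1 + 0.018699) = 2 / 1.018699 ≈ 1.96329.
Hence ρ(B_{ω*}) = 1.96329 − 1 = 0.96329.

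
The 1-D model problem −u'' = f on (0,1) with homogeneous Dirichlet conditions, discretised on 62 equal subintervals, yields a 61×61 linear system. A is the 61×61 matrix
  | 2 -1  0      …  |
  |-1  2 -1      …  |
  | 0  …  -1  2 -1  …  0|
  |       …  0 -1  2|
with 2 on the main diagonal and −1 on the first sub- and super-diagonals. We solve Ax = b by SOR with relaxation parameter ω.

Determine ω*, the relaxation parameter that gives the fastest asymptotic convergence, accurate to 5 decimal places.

ω* = 1.90359

[ρ_J] n=61: ρ(B_J) = cos(π/(n+1)) = cos(π/62) = 0.99872.
root = sin(π/62) = 0.050649  (since 1−cos² = sin²).
ω* = 2 / (1 + 0.050649) = 2 / 1.050649 ≈ 1.90359.
At ω = 1.90359 every |λ(B_ω)| = ω−1, so ρ_SOR = 0.90359.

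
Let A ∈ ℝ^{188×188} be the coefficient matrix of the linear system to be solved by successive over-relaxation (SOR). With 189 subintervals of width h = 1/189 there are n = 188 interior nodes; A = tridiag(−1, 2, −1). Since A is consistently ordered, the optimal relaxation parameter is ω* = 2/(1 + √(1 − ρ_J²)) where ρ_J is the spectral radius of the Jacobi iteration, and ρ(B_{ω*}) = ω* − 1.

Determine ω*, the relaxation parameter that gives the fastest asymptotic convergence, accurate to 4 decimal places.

n=188: λ(B_J) = 1 − λ(A)/2 = cos(kπ/189); k=1 gives ρ_J = 0.9999.
root = sin(π/189) = 0.01662  (since 1−cos² = sin²).
[ω*] 2 ÷ (1 + 0.01662) = 2 ÷ 1.01662 = 1.9673.
At ω = 1.9673 every |λ(B_ω)| = ω−1, so ρ_SOR = 0.9673.

ω* = 1.9673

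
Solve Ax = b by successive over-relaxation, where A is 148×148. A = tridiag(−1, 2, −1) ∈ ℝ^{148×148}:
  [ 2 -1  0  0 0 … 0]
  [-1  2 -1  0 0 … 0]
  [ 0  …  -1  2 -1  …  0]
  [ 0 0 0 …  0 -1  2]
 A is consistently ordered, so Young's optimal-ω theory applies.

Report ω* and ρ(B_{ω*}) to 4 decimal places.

½·tridiag(1,0,1) at n=148: λ_k = cos(kπ/149); max |λ| at k=1 ⇒ ρ_J = cos(π/149) ≈ 0.9998.
√(1−ρ_J²) simplifies to sin(π/149) = 0.02108.
[ω*] 2 ÷ (1 + 0.02108) = 2 ÷ 1.02108 = 1.9587.
ρ_SOR = ω* − 1 ≈ 0.9587.

ω* = 1.9587, ρ_SOR = 0.9587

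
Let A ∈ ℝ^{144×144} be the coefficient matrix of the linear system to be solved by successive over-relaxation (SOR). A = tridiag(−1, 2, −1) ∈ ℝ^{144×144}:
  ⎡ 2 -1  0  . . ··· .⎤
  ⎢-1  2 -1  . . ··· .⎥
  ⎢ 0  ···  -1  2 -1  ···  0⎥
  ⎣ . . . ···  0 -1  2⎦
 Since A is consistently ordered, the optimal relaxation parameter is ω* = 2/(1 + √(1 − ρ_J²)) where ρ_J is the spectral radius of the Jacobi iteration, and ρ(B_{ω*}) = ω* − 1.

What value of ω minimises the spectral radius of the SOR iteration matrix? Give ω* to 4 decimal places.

With n=144, ρ(Jacobi) = cos(π/145) = 0.9998.
root = sin(π/145) = 0.02166  (since 1−cos² = sin²).
ω* = 2/(1+0.02166) = 1.9576
ρ_SOR = ω* − 1 = 1.9576 − 1 = 0.9576.

ω* = 1.9576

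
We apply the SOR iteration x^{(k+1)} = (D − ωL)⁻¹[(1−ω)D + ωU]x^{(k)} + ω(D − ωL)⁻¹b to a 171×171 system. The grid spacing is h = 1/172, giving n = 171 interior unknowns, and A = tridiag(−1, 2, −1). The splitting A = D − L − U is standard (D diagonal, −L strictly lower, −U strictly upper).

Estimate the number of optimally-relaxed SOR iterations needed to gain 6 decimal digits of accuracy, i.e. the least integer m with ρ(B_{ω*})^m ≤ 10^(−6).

[ρ_J] n=171: ρ(B_J) = cos(π/(n+1)) = cos(π/172) = 0.9998332.
1 − cos²(π/172) = sin²(π/172) ⇒ √(1−ρ_J²) = sin(π/172) = 0.0182641.
ω* = 2/(1 + 0.0182641) = 2/1.0182641 = 1.9641270.
and ρ(B_{ω*}) = 1.9641270 − 1 = 0.9641270.
(0.9641270)^m ≤ 10^{−6}  ⇒  m·ln(0.9641270) ≤ −6·ln10  ⇒  m ≥ 378.172  ⇒  m = 379

m = 379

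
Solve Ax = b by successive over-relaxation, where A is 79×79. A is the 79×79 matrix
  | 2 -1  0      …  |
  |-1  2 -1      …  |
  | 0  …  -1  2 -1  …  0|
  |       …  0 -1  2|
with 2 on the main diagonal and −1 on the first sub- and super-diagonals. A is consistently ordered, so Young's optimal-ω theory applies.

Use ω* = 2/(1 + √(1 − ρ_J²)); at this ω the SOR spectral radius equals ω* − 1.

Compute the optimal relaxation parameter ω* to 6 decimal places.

B_J for the 79×79 system has eigenvalues cos(kπ/80); ρ_J = cos(π/80) = 0.999229.
√(1 − cos²(π/80)) = sin(π/80) ≈ 0.0392598.
ω* = 2/(1 + 0.0392598) = 2/1.0392598 = 1.924447.
ρ(B_{ω*}) = ω*−1 = 0.924447

ω* = 1.924447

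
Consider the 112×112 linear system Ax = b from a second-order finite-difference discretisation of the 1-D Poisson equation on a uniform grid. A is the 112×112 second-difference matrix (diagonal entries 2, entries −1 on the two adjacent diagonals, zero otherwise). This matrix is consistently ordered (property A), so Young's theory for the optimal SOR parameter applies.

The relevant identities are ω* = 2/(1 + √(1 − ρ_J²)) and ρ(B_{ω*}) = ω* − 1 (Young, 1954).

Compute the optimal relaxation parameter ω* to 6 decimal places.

ω* = 1.945907

ρ_J = max_k |cos(kπ/113)| = cos(π/113) = 0.999614
1 − cos²(π/113) = sin²(π/113) ⇒ √(1−ρ_J²) = sin(π/113) = 0.0277981.
ω* = 2/(1 + 0.0277981) = 2/1.0277981 = 1.945907.
ρ(B_{ω*}) = ω*−1 = 0.945907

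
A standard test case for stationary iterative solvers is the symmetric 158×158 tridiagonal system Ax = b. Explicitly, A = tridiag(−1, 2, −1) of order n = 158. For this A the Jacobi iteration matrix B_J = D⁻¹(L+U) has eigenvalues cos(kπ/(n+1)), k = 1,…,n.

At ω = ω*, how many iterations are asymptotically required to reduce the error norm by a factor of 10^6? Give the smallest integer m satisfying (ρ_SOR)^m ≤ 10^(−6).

With n=158, ρ(Jacobi) = cos(π/159) = 0.9998048.
1 − cos²(π/159) = sin²(π/159) ⇒ √(1−ρ_J²) = sin(π/159) = 0.0197572.
ω* = 2/(1+0.0197572) = 1.9612512
ρ_SOR = ω* − 1 ≈ 0.9612512.
6·ln10 = 13.8155; −ln(0.9612512) = 0.0395195; m = ⌈13.8155/0.0395195⌉ = ⌈349.587⌉ = 350.

m = 350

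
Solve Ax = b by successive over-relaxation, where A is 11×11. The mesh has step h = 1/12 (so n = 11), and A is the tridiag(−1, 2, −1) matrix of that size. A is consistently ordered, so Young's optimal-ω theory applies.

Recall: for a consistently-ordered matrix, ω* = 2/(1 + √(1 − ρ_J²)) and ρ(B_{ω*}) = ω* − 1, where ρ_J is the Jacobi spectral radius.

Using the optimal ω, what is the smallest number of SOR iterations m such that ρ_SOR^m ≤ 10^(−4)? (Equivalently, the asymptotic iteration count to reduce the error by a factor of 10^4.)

m = 18

½·tridiag(1,0,1) at n=11: λ_k = cos(kπ/12); max |λ| at k=1 ⇒ ρ_J = cos(π/12) ≈ 0.9659258.
√(1 − cos²(π/12)) = sin(π/12) ≈ 0.2588190.
So ω* = 2/1.2588190 = 1.5887908 (Young).
ρ_SOR = ω* − 1 ≈ 0.5887908.
4·ln10 = 9.21034; −ln(0.5887908) = 0.529684; m = ⌈9.21034/0.529684⌉ = ⌈17.388⌉ = 18.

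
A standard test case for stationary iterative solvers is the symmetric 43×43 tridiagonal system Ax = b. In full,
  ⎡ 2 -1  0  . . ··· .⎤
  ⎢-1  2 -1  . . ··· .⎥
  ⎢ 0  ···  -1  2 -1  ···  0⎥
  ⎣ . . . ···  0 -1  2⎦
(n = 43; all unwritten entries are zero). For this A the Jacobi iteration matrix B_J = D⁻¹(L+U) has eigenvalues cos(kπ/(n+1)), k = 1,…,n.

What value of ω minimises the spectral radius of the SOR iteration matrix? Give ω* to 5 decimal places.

½·tridiag(1,0,1) at n=43: λ_k = cos(kπ/44); max |λ| at k=1 ⇒ ρ_J = cos(π/44) ≈ 0.99745.
root = sin(π/44) = 0.071339  (since 1−cos² = sin²).
ω* = 2/(1+0.071339) = 1.86682
ρ(B_{ω*}) = ω*−1 = 0.86682

ω* = 1.86682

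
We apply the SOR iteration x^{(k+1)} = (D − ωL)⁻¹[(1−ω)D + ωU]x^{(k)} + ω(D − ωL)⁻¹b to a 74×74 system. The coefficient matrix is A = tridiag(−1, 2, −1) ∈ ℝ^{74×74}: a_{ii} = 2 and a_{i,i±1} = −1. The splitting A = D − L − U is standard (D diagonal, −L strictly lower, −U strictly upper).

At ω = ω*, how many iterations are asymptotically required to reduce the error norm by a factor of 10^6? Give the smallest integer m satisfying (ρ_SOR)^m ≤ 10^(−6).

[ρ_J] n=74: ρ(B_J) = cos(π/(n+1)) = cos(π/75) = 0.9991228.
root = sin(π/75) = 0.0418757  (since 1−cos² = sin²).
ω* = 2 / (1 + 0.0418757) = 2 / 1.0418757 ≈ 1.9196148.
ρ_SOR = ω* − 1 = 1.9196148 − 1 = 0.9196148.
(0.9196148)^m ≤ 10^{−6}  ⇒  m·ln(0.9196148) ≤ −6·ln10  ⇒  m ≥ 164.862  ⇒  m = 165

m = 165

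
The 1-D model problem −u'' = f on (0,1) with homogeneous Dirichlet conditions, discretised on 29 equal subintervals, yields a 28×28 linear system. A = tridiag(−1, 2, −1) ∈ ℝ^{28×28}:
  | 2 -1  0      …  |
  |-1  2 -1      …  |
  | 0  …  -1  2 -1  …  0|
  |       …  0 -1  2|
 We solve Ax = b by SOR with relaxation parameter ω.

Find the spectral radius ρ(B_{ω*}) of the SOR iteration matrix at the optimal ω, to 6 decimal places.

ρ_SOR = 0.804860

spectrum of D⁻¹(L+U) = {cos(kπ/29) : 1≤k≤28}; ρ_J = cos(π/29) = 0.994138.
√(1−ρ_J²) simplifies to sin(π/29) = 0.1081190.
Then 2/(1+√(1−ρ_J²)) = 2/(1+0.1081190); ω* = 2/1.1081190 = 1.804860.
ρ(B_{ω*}) = ω*−1 = 0.804860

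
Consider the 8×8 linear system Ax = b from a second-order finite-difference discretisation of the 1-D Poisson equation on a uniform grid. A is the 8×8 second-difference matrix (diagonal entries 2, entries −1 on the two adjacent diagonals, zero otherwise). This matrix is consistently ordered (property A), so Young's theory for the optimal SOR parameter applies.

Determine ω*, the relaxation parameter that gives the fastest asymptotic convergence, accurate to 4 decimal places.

[ρ_J] n=8: ρ(B_J) = cos(π/(n+1)) = cos(π/9) = 0.9397.
√(1 − cos²(π/9)) = sin(π/9) ≈ 0.34202.
ω* = 2/(1+0.34202) = 1.4903
[ρ_SOR] ω* − 1 = 0.4903.

ω* = 1.4903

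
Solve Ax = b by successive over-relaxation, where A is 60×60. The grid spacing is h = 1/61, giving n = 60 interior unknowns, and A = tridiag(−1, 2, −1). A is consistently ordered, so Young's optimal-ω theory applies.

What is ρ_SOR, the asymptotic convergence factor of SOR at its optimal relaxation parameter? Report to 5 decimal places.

ρ_SOR = 0.90208

B_J for the 60×60 system has eigenvalues cos(kπ/61); ρ_J = cos(π/61) = 0.99867.
√(1−ρ_J²) = |sin(π/61)| = 0.051479
ω* = 2 / (1 + 0.051479) = 2 / 1.051479 ≈ 1.90208.
[ρ_SOR] ω* − 1 = 0.90208.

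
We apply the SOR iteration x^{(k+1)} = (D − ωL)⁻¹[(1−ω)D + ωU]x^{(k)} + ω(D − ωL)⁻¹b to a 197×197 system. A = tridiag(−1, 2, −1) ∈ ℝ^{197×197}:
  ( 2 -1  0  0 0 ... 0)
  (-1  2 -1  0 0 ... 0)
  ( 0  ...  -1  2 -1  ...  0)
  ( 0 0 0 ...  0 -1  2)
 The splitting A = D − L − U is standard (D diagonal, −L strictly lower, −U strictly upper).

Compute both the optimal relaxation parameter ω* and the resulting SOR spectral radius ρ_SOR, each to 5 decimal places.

With n=197, ρ(Jacobi) = cos(π/198) = 0.99987.
1 − cos²(π/198) = sin²(π/198) ⇒ √(1−ρ_J²) = sin(π/198) = 0.015866.
So ω* = 2/1.015866 = 1.96876 (Young).
ρ_SOR = ω* − 1 = 1.96876 − 1 = 0.96876.

ω* = 1.96876, ρ_SOR = 0.96876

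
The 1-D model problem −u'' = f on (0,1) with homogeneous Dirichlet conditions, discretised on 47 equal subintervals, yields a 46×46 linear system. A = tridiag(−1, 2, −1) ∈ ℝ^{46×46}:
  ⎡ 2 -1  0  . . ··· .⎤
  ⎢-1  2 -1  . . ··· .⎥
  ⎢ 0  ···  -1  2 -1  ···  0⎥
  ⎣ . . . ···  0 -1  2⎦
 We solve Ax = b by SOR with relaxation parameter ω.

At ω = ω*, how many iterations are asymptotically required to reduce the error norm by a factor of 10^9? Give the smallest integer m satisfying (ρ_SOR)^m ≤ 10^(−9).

n=46: λ(B_J) = 1 − λ(A)/2 = cos(kπ/47); k=1 gives ρ_J = 0.9977669.
√(1−ρ_J²) = |sin(π/47)| = 0.0667926
[ω*] 2 ÷ (1 + 0.0667926) = 2 ÷ 1.0667926 = 1.8747787.
[ρ_SOR] ω* − 1 = 0.8747787.
m ≥ 9·ln10 / (−ln 0.8747787) = 154.901; smallest integer m = 155.

m = 155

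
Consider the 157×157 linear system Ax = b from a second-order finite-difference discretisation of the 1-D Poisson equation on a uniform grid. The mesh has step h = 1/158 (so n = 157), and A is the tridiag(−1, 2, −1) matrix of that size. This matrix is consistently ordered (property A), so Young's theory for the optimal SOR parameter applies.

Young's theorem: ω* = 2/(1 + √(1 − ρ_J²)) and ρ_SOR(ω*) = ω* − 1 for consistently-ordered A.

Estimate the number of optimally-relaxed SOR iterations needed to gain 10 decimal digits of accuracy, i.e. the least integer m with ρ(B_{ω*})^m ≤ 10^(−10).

m = 579

spectrum of D⁻¹(L+U) = {cos(kπ/158) : 1≤k≤157}; ρ_J = cos(π/158) = 0.9998023.
√(1 − cos²(π/158)) = sin(π/158) ≈ 0.0198822.
ω* = 2 / (1 + 0.0198822) = 2 / 1.0198822 ≈ 1.9610108.
ρ_SOR = ω* − 1 = 1.9610108 − 1 = 0.9610108.
ρ_SOR^m ≤ 10^(−10) ⇔ m ≥ 10·ln10/(−ln 0.9610108) = 23.0259/0.0397696 = 578.982; m = ⌈578.982⌉ = 579.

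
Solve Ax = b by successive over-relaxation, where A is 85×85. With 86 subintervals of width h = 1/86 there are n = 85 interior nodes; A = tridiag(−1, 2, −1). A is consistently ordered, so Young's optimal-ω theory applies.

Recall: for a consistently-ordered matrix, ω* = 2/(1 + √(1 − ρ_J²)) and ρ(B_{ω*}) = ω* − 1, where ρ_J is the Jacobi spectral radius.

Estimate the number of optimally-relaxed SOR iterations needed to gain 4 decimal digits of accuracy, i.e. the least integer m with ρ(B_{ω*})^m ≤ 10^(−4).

[ρ_J] n=85: ρ(B_J) = cos(π/(n+1)) = cos(π/86) = 0.9993328.
root = sin(π/86) = 0.0365220  (since 1−cos² = sin²).
Then 2/(1+√(1−ρ_J²)) = 2/(1+0.0365220); ω* = 2/1.0365220 = 1.9295297.
ρ_SOR = ω* − 1 = 1.9295297 − 1 = 0.9295297.
m ≥ 4·ln10 / (−ln 0.9295297) = 126.037; smallest integer m = 127.

m = 127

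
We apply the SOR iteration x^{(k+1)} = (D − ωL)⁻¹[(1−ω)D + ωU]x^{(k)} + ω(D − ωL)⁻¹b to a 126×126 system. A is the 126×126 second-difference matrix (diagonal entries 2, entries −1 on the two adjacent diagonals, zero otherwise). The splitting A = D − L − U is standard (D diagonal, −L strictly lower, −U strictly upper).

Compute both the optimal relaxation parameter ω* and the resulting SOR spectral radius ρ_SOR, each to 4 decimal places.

B_J for the 126×126 system has eigenvalues cos(kπ/127); ρ_J = cos(π/127) = 0.9997.
root = sin(π/127) = 0.02473  (since 1−cos² = sin²).
ω* = 2/(1 + 0.02473) = 2/1.02473 = 1.9517.
At ω = 1.9517 every |λ(B_ω)| = ω−1, so ρ_SOR = 0.9517.

ω* = 1.9517, ρ_SOR = 0.9517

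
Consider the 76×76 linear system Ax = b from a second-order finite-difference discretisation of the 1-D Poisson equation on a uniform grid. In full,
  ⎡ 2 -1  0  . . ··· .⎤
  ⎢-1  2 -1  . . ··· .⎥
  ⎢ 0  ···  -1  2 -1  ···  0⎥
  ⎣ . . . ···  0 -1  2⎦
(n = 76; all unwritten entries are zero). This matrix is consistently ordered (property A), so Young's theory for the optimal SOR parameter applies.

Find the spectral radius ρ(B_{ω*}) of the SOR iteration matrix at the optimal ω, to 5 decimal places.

ρ_SOR = 0.92162

B_J for the 76×76 system has eigenvalues cos(kπ/77); ρ_J = cos(π/77) = 0.99917.
root = sin(π/77) = 0.040789  (since 1−cos² = sin²).
Then 2/(1+√(1−ρ_J²)) = 2/(1+0.040789); ω* = 2/1.040789 = 1.92162.
and ρ(B_{ω*}) = 1.92162 − 1 = 0.92162.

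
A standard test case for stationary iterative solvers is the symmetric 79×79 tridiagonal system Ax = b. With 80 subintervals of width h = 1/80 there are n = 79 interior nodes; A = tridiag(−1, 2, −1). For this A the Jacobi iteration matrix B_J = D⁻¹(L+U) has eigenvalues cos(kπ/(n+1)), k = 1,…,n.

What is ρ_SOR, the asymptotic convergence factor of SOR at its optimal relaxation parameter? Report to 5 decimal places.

ρ_SOR = 0.92445

n=79: λ(B_J) = 1 − λ(A)/2 = cos(kπ/80); k=1 gives ρ_J = 0.99923.
√(1−ρ_J²) = |sin(π/80)| = 0.039260
ω* = 2/(1 + 0.039260) = 2/1.039260 = 1.92445.
[ρ_SOR] ω* − 1 = 0.92445.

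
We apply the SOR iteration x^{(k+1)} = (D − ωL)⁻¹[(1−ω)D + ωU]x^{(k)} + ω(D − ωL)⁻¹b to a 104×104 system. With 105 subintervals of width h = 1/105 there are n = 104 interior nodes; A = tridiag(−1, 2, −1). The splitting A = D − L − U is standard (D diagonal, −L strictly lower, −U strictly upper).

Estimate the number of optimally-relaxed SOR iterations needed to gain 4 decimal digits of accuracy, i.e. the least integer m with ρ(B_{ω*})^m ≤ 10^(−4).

m = 154

With n=104, ρ(Jacobi) = cos(π/105) = 0.9995524.
√(1−ρ_J²) simplifies to sin(π/105) = 0.0299155.
So ω* = 2/1.0299155 = 1.9419069 (Young).
ρ_SOR = ω* − 1 ≈ 0.9419069.
For 4 digits: m = 4·ln10 / (−ln 0.9419069) = 9.21034/0.0598488 = 153.893; round up → m = 154.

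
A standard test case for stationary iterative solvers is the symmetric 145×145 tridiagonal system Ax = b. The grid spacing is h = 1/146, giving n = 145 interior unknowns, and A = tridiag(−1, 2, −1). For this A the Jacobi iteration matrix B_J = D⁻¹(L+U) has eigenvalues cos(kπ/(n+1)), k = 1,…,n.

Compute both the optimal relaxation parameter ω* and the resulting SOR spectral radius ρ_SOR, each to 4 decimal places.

ω* = 1.9579, ρ_SOR = 0.9579

n=145: λ(B_J) = 1 − λ(A)/2 = cos(kπ/146); k=1 gives ρ_J = 0.9998.
√(1 − cos²(π/146)) = sin(π/146) ≈ 0.02152.
Young: ω* = 2/(1+√(1−ρ_J²)) = 2/(1+0.02152) = 2/1.02152 = 1.9579.
ρ(B_{ω*}) = ω*−1 = 0.9579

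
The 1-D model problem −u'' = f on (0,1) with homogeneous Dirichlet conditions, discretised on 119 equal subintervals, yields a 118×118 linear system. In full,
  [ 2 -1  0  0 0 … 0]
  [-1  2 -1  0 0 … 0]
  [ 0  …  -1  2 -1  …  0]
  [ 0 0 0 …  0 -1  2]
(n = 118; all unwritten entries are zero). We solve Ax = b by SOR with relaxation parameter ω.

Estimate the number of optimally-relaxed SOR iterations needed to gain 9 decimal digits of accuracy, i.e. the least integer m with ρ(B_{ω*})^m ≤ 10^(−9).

m = 393

½·tridiag(1,0,1) at n=118: λ_k = cos(kπ/119); max |λ| at k=1 ⇒ ρ_J = cos(π/119) ≈ 0.9996515.
1 − cos²(π/119) = sin²(π/119) ⇒ √(1−ρ_J²) = sin(π/119) = 0.0263969.
[ω*] 2 ÷ (1 + 0.0263969) = 2 ÷ 1.0263969 = 1.9485640.
ρ(B_{ω*}) = ω*−1 = 0.9485640
(0.9485640)^m ≤ 10^{−9}  ⇒  m·ln(0.9485640) ≤ −9·ln10  ⇒  m ≥ 392.442  ⇒  m = 393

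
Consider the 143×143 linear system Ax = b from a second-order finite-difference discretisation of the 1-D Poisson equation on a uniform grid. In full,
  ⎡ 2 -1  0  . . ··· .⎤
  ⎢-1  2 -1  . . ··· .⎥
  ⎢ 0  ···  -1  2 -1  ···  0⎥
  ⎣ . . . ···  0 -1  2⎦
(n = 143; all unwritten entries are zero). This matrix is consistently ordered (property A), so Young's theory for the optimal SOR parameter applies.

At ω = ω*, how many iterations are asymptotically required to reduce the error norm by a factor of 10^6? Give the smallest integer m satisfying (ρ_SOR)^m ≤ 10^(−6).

[ρ_J] n=143: ρ(B_J) = cos(π/(n+1)) = cos(π/144) = 0.9997620.
root = sin(π/144) = 0.0218149  (since 1−cos² = sin²).
Then 2/(1+√(1−ρ_J²)) = 2/(1+0.0218149); ω* = 2/1.0218149 = 1.9573017.
Hence ρ(B_{ω*}) = 1.9573017 − 1 = 0.9573017.
Need (0.9573017)^m ≤ 10^(−6): m ≥ 6·ln10/|ln 0.9573017| = 13.8155/0.0436367 = 316.603 ⇒ m = 317.

m = 317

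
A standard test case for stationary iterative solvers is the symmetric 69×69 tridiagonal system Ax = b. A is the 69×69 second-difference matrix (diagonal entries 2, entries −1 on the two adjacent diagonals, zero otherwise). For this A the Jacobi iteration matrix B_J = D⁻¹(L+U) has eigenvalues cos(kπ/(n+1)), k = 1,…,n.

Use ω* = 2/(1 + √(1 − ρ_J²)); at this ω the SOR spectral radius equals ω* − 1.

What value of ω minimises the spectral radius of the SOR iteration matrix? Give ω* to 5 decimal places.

ω* = 1.91412

B_J for the 69×69 system has eigenvalues cos(kπ/70); ρ_J = cos(π/70) = 0.99899.
√(1−ρ_J²) simplifies to sin(π/70) = 0.044865.
[ω*] 2 ÷ (1 + 0.044865) = 2 ÷ 1.044865 = 1.91412.
and ρ(B_{ω*}) = 1.91412 − 1 = 0.91412.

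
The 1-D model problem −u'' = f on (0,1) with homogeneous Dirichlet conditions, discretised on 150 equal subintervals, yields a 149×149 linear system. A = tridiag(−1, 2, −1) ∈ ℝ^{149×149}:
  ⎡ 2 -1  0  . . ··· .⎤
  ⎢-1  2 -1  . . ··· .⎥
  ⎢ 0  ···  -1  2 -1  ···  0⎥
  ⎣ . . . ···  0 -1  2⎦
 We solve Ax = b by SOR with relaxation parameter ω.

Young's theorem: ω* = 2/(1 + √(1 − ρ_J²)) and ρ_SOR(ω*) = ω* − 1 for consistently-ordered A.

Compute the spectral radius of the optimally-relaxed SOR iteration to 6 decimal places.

n=149: λ(B_J) = 1 − λ(A)/2 = cos(kπ/150); k=1 gives ρ_J = 0.999781.
√(1 − cos²(π/150)) = sin(π/150) ≈ 0.0209424.
Young: ω* = 2/(1+√(1−ρ_J²)) = 2/(1+0.0209424) = 2/1.0209424 = 1.958974.
ρ_SOR = ω* − 1 ≈ 0.958974.

ρ_SOR = 0.958974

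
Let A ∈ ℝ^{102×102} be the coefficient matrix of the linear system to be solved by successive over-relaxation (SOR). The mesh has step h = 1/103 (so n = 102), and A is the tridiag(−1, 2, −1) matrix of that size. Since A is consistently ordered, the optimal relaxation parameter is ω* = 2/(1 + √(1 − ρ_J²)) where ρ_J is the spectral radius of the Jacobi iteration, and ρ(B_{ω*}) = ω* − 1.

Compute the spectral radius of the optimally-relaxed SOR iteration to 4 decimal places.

ρ_SOR = 0.9408

½·tridiag(1,0,1) at n=102: λ_k = cos(kπ/103); max |λ| at k=1 ⇒ ρ_J = cos(π/103) ≈ 0.9995.
√(1 − cos²(π/103)) = sin(π/103) ≈ 0.03050.
Young: ω* = 2/(1+√(1−ρ_J²)) = 2/(1+0.03050) = 2/1.03050 = 1.9408.
ρ_SOR = ω* − 1 = 1.9408 − 1 = 0.9408.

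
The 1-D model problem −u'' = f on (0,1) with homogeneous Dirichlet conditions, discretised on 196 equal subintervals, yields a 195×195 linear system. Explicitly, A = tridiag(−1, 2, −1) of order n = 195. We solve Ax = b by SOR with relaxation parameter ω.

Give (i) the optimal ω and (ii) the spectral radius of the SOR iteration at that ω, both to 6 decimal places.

With n=195, ρ(Jacobi) = cos(π/196) = 0.999872.
√(1−ρ_J²) simplifies to sin(π/196) = 0.0160278.
So ω* = 2/1.0160278 = 1.968450 (Young).
ρ_SOR = ω* − 1 = 1.968450 − 1 = 0.968450.

ω* = 1.968450, ρ_SOR = 0.968450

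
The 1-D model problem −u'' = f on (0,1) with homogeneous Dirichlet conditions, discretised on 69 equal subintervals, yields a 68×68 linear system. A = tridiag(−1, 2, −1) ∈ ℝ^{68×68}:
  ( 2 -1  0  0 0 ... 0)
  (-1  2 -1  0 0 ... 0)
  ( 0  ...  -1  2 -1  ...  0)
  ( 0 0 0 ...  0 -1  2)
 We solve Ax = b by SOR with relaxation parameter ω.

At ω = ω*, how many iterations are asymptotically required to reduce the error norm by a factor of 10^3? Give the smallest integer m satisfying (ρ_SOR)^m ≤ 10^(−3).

m = 76

B_J for the 68×68 system has eigenvalues cos(kπ/69); ρ_J = cos(π/69) = 0.9989637.
root = sin(π/69) = 0.0455146  (since 1−cos² = sin²).
[ω*] 2 ÷ (1 + 0.0455146) = 2 ÷ 1.0455146 = 1.9129336.
Hence ρ(B_{ω*}) = 1.9129336 − 1 = 0.9129336.
Need (0.9129336)^m ≤ 10^(−3): m ≥ 3·ln10/|ln 0.9129336| = 6.90776/0.0910921 = 75.833 ⇒ m = 76.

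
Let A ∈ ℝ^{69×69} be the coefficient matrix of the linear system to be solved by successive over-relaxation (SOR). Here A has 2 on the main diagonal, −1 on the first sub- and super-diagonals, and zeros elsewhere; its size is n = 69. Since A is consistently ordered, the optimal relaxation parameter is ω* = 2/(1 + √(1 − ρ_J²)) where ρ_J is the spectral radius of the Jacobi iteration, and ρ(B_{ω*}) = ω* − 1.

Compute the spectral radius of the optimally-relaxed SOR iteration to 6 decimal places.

ρ_SOR = 0.914123

spectrum of D⁻¹(L+U) = {cos(kπ/70) : 1≤k≤69}; ρ_J = cos(π/70) = 0.998993.
√(1−ρ_J²) simplifies to sin(π/70) = 0.0448648.
Then 2/(1+√(1−ρ_J²)) = 2/(1+0.0448648); ω* = 2/1.0448648 = 1.914123.
[ρ_SOR] ω* − 1 = 0.914123.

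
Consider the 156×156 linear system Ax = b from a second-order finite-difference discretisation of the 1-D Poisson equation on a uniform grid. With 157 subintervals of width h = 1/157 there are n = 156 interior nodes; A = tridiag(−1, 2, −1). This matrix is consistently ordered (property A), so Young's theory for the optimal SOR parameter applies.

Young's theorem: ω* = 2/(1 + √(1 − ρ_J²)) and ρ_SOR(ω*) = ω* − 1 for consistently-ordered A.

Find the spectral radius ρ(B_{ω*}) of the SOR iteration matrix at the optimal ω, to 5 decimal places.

ρ_SOR = 0.96077

With n=156, ρ(Jacobi) = cos(π/157) = 0.99980.
√(1−ρ_J²) simplifies to sin(π/157) = 0.020009.
Young: ω* = 2/(1+√(1−ρ_J²)) = 2/(1+0.020009) = 2/1.020009 = 1.96077.
ρ(B_{ω*}) = ω*−1 = 0.96077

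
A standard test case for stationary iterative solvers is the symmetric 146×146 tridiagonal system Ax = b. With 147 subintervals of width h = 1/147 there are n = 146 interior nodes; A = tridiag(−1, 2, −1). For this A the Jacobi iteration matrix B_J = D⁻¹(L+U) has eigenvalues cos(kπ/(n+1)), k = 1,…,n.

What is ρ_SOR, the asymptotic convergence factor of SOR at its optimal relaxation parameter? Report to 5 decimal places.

With n=146, ρ(Jacobi) = cos(π/147) = 0.99977.
√(1−ρ_J²) simplifies to sin(π/147) = 0.021370.
Young: ω* = 2/(1+√(1−ρ_J²)) = 2/(1+0.021370) = 2/1.021370 = 1.95815.
At ω = 1.95815 every |λ(B_ω)| = ω−1, so ρ_SOR = 0.95815.

ρ_SOR = 0.95815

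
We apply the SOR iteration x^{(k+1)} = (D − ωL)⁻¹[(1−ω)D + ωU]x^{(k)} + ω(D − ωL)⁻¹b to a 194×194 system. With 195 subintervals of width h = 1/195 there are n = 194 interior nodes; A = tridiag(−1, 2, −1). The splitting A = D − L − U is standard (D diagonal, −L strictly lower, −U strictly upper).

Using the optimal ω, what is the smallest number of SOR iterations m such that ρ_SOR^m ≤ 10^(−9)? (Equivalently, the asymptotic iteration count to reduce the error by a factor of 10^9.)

½·tridiag(1,0,1) at n=194: λ_k = cos(kπ/195); max |λ| at k=1 ⇒ ρ_J = cos(π/195) ≈ 0.9998702.
√(1−ρ_J²) = |sin(π/195)| = 0.0161100
Then 2/(1+√(1−ρ_J²)) = 2/(1+0.0161100); ω* = 2/1.0161100 = 1.9682908.
ρ_SOR = ω* − 1 ≈ 0.9682908.
For 9 digits: m = 9·ln10 / (−ln 0.9682908) = 20.7233/0.0322228 = 643.125; round up → m = 644.

m = 644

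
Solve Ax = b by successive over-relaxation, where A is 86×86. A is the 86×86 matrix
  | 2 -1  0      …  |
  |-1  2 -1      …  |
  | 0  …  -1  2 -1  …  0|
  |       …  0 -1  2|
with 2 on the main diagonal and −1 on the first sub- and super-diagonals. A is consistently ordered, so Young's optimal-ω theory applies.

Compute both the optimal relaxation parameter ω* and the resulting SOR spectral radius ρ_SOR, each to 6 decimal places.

ω* = 1.930311, ρ_SOR = 0.930311

B_J for the 86×86 system has eigenvalues cos(kπ/87); ρ_J = cos(π/87) = 0.999348.
√(1 − cos²(π/87)) = sin(π/87) ≈ 0.0361024.
ω* = 2/(1+0.0361024) = 1.930311
ρ(B_{ω*}) = ω*−1 = 0.930311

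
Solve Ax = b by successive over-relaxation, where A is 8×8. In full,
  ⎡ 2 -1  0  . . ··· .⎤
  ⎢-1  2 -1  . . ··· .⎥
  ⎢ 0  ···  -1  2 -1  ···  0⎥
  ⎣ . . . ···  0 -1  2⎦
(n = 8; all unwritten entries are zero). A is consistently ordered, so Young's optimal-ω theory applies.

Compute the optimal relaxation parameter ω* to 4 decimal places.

ω* = 1.4903

n=8: λ(B_J) = 1 − λ(A)/2 = cos(kπ/9); k=1 gives ρ_J = 0.9397.
√(1−ρ_J²) = |sin(π/9)| = 0.34202
ω* = 2 / (1 + 0.34202) = 2 / 1.34202 ≈ 1.4903.
[ρ_SOR] ω* − 1 = 0.4903.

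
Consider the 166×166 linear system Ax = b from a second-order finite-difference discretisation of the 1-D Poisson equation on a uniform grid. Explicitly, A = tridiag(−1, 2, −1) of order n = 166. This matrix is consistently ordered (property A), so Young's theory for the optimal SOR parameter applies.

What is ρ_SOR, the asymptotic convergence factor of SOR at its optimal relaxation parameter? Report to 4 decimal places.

ρ_J = max_k |cos(kπ/167)| = cos(π/167) = 0.9998
1 − cos²(π/167) = sin²(π/167) ⇒ √(1−ρ_J²) = sin(π/167) = 0.01881.
ω* = 2/(1+0.01881) = 1.9631
ρ(B_{ω*}) = ω*−1 = 0.9631

ρ_SOR = 0.9631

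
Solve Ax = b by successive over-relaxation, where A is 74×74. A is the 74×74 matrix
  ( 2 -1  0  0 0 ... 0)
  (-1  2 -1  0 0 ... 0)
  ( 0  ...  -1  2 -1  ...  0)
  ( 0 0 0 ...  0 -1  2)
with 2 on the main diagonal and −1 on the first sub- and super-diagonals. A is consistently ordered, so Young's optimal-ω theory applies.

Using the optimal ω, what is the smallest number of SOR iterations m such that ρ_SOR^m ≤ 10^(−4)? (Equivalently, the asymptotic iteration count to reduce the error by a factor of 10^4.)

½·tridiag(1,0,1) at n=74: λ_k = cos(kπ/75); max |λ| at k=1 ⇒ ρ_J = cos(π/75) ≈ 0.9991228.
root = sin(π/75) = 0.0418757  (since 1−cos² = sin²).
[ω*] 2 ÷ (1 + 0.0418757) = 2 ÷ 1.0418757 = 1.9196148.
At ω = 1.9196148 every |λ(B_ω)| = ω−1, so ρ_SOR = 0.9196148.
(0.9196148)^m ≤ 10^{−4}  ⇒  m·ln(0.9196148) ≤ −4·ln10  ⇒  m ≥ 109.908  ⇒  m = 110

m = 110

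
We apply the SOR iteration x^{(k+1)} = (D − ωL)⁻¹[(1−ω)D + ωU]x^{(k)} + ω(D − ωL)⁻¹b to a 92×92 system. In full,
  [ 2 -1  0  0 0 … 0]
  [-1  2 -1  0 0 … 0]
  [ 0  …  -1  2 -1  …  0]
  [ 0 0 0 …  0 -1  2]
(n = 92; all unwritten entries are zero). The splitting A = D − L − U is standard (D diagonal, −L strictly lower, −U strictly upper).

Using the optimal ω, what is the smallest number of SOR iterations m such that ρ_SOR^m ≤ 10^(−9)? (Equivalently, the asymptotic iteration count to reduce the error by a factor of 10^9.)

spectrum of D⁻¹(L+U) = {cos(kπ/93) : 1≤k≤92}; ρ_J = cos(π/93) = 0.9994295.
root = sin(π/93) = 0.0337741  (since 1−cos² = sin²).
ω* = 2/(1+0.0337741) = 1.9346586
Hence ρ(B_{ω*}) = 1.9346586 − 1 = 0.9346586.
m ≥ 9·ln10 / (−ln 0.9346586) = 306.676; smallest integer m = 307.

m = 307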